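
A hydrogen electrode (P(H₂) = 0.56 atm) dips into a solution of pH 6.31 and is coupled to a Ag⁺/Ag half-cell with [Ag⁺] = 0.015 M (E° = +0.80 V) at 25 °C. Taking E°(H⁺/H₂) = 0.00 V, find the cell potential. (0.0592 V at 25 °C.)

The Ag⁺/Ag couple is the cathode, so E°_cell = 0.80 V; n = 2.
[H⁺] = 10^(−6.31) = 4.9 × 10^-7 M, and Q = [H⁺]^2 / ([Ag⁺]^2·P(H₂)) = 1.9 × 10^-9.
E = E° − (0.0592/2) log Q = 0.80 − (0.0592/2)(-8.720) = 1.058 V.

1.06 V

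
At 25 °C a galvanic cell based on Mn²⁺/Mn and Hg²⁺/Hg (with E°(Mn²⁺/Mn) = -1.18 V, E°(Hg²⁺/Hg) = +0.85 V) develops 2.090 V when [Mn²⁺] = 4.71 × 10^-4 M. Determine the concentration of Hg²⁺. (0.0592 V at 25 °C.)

0.05 M

From the Nernst equation, log Q = n(E° − E)/0.0592 = 2(2.03 − 2.090)/0.0592 = -2.027, so Q = 0.00940.
With Q = [Mn²⁺]/[Hg²⁺] and the known concentrations, [Hg²⁺] in the denominator gives [Hg²⁺] = 0.05 M.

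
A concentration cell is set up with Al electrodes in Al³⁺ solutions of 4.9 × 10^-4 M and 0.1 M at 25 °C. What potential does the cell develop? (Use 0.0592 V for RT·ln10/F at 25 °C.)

0.046 V

Both half-cells are Al³⁺/Al, so E°_cell = 0. The concentrated side is the cathode; the cell reaction moves Al³⁺ from high to low concentration with n = 3.
Q = [Al³⁺]_dilute/[Al³⁺]_conc = 4.9 × 10^-4/0.1 = 0.00490.
E = 0 − (0.0592/3) log Q = −(0.0592/3)(-2.310) = 0.0456 V.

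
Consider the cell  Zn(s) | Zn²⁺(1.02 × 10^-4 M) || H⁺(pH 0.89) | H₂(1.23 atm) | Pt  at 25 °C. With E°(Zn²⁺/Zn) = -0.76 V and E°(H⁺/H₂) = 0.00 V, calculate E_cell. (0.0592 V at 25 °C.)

0.82 V

The hydrogen couple is the cathode, so E°_cell = 0.76 V; n = 2.
[H⁺] = 10^(−0.89) = 0.13 M, and Q = [Zn²⁺]·P(H₂) / [H⁺]^2 = 0.00756.
E = E° − (0.0592/2) log Q = 0.76 − (0.0592/2)(-2.121) = 0.823 V.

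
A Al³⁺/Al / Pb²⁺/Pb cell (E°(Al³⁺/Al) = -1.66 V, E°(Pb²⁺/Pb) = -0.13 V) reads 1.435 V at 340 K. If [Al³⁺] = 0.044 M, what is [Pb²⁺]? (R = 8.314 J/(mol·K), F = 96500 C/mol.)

1.9 × 10^-4 M

From the Nernst equation, ln Q = nF(E° − E)/RT = 6×96500×(1.53 − 1.435)/(8.314×340) = 19.459, so Q = 2.82 × 10^8.
With Q = [Al³⁺]^2/[Pb²⁺]^3 and the known concentrations, [Pb²⁺]^3 in the denominator gives [Pb²⁺] = 1.9 × 10^-4 M.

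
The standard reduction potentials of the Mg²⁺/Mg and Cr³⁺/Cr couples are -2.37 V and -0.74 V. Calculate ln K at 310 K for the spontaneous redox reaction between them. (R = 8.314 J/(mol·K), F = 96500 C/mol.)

ln K = 366.2

E°_cell = -0.74 − (-2.37) = 1.63 V, with n = 6 electrons transferred.
At equilibrium E = 0, so the Nernst equation gives ln K = nFE°/RT = (6)(96500)(1.63)/((8.314)(310)) = 366.18.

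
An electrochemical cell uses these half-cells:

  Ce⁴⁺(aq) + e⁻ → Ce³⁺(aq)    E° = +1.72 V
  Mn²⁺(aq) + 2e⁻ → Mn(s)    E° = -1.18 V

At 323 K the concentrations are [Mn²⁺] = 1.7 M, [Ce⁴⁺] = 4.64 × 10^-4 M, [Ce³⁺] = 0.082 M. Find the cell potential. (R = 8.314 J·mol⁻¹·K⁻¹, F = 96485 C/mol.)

2.75 V

The Ce⁴⁺/Ce³⁺ couple has the higher reduction potential and acts as the cathode, so E°_cell = +1.72 − (-1.18) = 2.90 V.
Balancing electrons gives n = 2; the reaction quotient is Q = [Mn²⁺]·[Ce³⁺]^2/[Ce⁴⁺]^2 = 5.31 × 10^4.
E = E° − (RT/nF) ln Q = 2.90 − (8.314×323)/(2×96485) × (10.880) = 2.900 − 0.151 = 2.749 V.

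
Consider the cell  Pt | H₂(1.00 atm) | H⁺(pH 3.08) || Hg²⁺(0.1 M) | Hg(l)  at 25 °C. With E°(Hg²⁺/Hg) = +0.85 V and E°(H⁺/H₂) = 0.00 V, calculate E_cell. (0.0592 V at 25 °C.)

1.00 V

The Hg²⁺/Hg couple is the cathode, so E°_cell = 0.85 V; n = 2.
[H⁺] = 10^(−3.08) = 8.3 × 10^-4 M, and Q = [H⁺]^2 / ([Hg²⁺]·P(H₂)) = 6.92 × 10^-6.
E = E° − (0.0592/2) log Q = 0.85 − (0.0592/2)(-5.160) = 1.003 V.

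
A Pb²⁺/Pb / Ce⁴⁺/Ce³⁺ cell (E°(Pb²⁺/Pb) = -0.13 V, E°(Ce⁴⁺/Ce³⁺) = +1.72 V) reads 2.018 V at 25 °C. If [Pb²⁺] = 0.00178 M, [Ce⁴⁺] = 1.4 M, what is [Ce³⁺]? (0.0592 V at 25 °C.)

From the Nernst equation, log Q = n(E° − E)/0.0592 = 2(1.85 − 2.018)/0.0592 = -5.676, so Q = 2.11 × 10^-6.
With Q = [Pb²⁺]·[Ce³⁺]^2/[Ce⁴⁺]^2 and the known concentrations, [Ce³⁺]^2 in the numerator gives [Ce³⁺] = 0.048 M.

0.048 M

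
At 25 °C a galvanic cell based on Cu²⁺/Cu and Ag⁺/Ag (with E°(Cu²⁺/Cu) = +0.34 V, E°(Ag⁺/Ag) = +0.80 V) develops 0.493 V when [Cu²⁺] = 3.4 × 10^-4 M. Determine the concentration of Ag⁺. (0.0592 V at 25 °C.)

0.067 M

From the Nernst equation, log Q = n(E° − E)/0.0592 = 2(0.46 − 0.493)/0.0592 = -1.115, so Q = 0.0768.
With Q = [Cu²⁺]/[Ag⁺]^2 and the known concentrations, [Ag⁺]^2 in the denominator gives [Ag⁺] = 0.067 M.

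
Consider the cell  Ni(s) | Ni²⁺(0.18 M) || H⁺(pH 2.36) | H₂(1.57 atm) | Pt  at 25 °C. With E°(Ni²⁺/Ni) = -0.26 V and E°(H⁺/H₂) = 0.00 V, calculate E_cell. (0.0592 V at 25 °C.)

0.14 V

The hydrogen couple is the cathode, so E°_cell = 0.26 V; n = 2.
[H⁺] = 10^(−2.36) = 0.0044 M, and Q = [Ni²⁺]·P(H₂) / [H⁺]^2 = 1.48 × 10^4.
E = E° − (0.0592/2) log Q = 0.26 − (0.0592/2)(4.171) = 0.137 V.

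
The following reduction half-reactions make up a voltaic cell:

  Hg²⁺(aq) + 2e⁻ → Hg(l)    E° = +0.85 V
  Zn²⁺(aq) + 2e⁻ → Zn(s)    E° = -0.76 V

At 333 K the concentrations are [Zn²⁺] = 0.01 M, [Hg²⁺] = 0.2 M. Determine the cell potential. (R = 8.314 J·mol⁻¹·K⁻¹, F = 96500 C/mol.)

1.65 V

The Hg²⁺/Hg couple has the higher reduction potential and acts as the cathode, so E°_cell = +0.85 − (-0.76) = 1.61 V.
Balancing electrons gives n = 2; the reaction quotient is Q = [Zn²⁺]/[Hg²⁺] = 0.0500.
E = E° − (RT/nF) ln Q = 1.61 − (8.314×333)/(2×96500) × (-2.996) = 1.610 + 0.043 = 1.653 V.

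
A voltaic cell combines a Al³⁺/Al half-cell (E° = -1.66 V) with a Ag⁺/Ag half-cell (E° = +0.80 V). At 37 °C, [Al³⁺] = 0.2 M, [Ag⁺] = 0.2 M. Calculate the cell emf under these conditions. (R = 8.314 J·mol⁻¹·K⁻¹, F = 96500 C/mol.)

The Ag⁺/Ag couple has the higher reduction potential and acts as the cathode, so E°_cell = +0.80 − (-1.66) = 2.46 V.
Balancing electrons gives n = 3; the reaction quotient is Q = [Al³⁺]/[Ag⁺]^3 = 25.0.
E = E° − (RT/nF) ln Q = 2.46 − (8.314×310)/(3×96500) × (3.219) = 2.460 − 0.029 = 2.431 V.

2.43 V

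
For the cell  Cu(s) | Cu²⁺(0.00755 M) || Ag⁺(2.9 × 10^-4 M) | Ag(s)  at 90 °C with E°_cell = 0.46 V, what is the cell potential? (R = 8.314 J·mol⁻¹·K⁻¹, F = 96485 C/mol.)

Balancing electrons gives n = 2; the reaction quotient is Q = [Cu²⁺]/[Ag⁺]^2 = 8.98 × 10^4.
E = E° − (RT/nF) ln Q = 0.46 − (8.314×363)/(2×96485) × (11.405) = 0.460 − 0.178 = 0.282 V.

0.282 V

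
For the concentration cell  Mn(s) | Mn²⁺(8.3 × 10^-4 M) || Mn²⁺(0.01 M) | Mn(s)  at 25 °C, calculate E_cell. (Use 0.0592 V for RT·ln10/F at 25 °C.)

0.032 V

Both half-cells are Mn²⁺/Mn, so E°_cell = 0. The concentrated side is the cathode; the cell reaction moves Mn²⁺ from high to low concentration with n = 2.
Q = [Mn²⁺]_dilute/[Mn²⁺]_conc = 8.3 × 10^-4/0.01 = 0.0830.
E = 0 − (0.0592/2) log Q = −(0.0592/2)(-1.081) = 0.0320 V.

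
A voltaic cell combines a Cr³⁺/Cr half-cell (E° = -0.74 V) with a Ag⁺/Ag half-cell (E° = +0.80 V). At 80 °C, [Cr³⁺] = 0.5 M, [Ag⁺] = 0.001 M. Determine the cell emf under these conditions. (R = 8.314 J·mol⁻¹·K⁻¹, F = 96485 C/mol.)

1.34 V

The Ag⁺/Ag couple has the higher reduction potential and acts as the cathode, so E°_cell = +0.80 − (-0.74) = 1.54 V.
Balancing electrons gives n = 3; the reaction quotient is Q = [Cr³⁺]/[Ag⁺]^3 = 5 × 10^8.
E = E° − (RT/nF) ln Q = 1.54 − (8.314×353)/(3×96485) × (20.030) = 1.540 − 0.203 = 1.337 V.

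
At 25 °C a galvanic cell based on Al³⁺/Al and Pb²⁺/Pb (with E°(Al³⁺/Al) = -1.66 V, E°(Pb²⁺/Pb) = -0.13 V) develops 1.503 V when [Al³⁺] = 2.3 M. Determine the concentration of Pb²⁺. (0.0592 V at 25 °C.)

From the Nernst equation, log Q = n(E° − E)/0.0592 = 6(1.53 − 1.503)/0.0592 = 2.736, so Q = 545.
With Q = [Al³⁺]^2/[Pb²⁺]^3 and the known concentrations, [Pb²⁺]^3 in the denominator gives [Pb²⁺] = 0.21 M.

0.21 M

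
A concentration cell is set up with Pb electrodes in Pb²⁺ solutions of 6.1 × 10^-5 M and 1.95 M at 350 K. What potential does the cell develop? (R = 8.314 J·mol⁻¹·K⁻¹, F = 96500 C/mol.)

Both half-cells are Pb²⁺/Pb, so E°_cell = 0. The concentrated side is the cathode; the cell reaction moves Pb²⁺ from high to low concentration with n = 2.
Q = [Pb²⁺]_dilute/[Pb²⁺]_conc = 6.1 × 10^-5/1.95 = 3.13 × 10^-5.
E = 0 − (RT/nF) ln Q = −((8.314×350)/(2×96500))(-10.372) = 0.1564 V.

0.16 V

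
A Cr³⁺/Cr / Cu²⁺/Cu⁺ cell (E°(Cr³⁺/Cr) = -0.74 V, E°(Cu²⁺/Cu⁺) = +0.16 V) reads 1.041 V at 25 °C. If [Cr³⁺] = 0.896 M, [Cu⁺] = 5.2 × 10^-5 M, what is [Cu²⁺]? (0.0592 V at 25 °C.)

0.012 M

From the Nernst equation, log Q = n(E° − E)/0.0592 = 3(0.90 − 1.041)/0.0592 = -7.145, so Q = 7.16 × 10^-8.
With Q = [Cr³⁺]·[Cu⁺]^3/[Cu²⁺]^3 and the known concentrations, [Cu²⁺]^3 in the denominator gives [Cu²⁺] = 0.012 M.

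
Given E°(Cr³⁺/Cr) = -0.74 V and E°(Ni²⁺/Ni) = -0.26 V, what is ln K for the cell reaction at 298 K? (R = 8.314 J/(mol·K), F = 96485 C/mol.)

E°_cell = -0.26 − (-0.74) = 0.48 V, with n = 6 electrons transferred.
At equilibrium E = 0, so the Nernst equation gives ln K = nFE°/RT = (6)(96485)(0.48)/((8.314)(298)) = 112.16.

ln K = 112.2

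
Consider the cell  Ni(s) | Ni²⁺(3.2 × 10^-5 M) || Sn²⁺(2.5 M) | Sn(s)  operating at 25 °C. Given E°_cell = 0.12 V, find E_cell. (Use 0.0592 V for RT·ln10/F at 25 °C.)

0.265 V

Balancing electrons gives n = 2; the reaction quotient is Q = [Ni²⁺]/[Sn²⁺] = 1.28 × 10^-5.
At 25 °C, E = E° − (0.0592/n) log Q = 0.12 − (0.0592/2)(-4.893) = 0.120 + 0.145 = 0.265 V.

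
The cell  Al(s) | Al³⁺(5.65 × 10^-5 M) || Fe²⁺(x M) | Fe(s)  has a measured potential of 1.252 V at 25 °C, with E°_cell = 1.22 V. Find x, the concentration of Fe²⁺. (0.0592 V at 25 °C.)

From the Nernst equation, log Q = n(E° − E)/0.0592 = 6(1.22 − 1.252)/0.0592 = -3.243, so Q = 5.71 × 10^-4.
With Q = [Al³⁺]^2/[Fe²⁺]^3 and the known concentrations, [Fe²⁺]^3 in the denominator gives [Fe²⁺] = 0.018 M.

0.018 M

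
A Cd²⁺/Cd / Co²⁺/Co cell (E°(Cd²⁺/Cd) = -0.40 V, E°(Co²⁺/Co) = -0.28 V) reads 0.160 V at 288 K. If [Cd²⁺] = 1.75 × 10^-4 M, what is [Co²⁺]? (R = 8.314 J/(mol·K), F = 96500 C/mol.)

From the Nernst equation, ln Q = nF(E° − E)/RT = 2×96500×(0.12 − 0.160)/(8.314×288) = -3.224, so Q = 0.0398.
With Q = [Cd²⁺]/[Co²⁺] and the known concentrations, [Co²⁺] in the denominator gives [Co²⁺] = 0.0044 M.

0.0044 M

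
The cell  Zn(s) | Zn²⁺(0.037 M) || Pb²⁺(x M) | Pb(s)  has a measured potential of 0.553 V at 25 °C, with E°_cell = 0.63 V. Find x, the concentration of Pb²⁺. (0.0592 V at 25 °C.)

9.3 × 10^-5 M

From the Nernst equation, log Q = n(E° − E)/0.0592 = 2(0.63 − 0.553)/0.0592 = 2.601, so Q = 399.
With Q = [Zn²⁺]/[Pb²⁺] and the known concentrations, [Pb²⁺] in the denominator gives [Pb²⁺] = 9.3 × 10^-5 M.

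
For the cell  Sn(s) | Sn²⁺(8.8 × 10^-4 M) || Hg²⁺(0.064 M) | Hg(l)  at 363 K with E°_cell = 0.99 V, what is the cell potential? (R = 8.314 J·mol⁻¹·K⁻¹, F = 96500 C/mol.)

Balancing electrons gives n = 2; the reaction quotient is Q = [Sn²⁺]/[Hg²⁺] = 0.0138.
E = E° − (RT/nF) ln Q = 0.99 − (8.314×363)/(2×96500) × (-4.287) = 0.990 + 0.067 = 1.057 V.

1.06 V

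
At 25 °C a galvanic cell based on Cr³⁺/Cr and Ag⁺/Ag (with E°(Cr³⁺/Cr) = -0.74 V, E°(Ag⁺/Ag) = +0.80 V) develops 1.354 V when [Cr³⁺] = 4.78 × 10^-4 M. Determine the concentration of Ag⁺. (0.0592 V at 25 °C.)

From the Nernst equation, log Q = n(E° − E)/0.0592 = 3(1.54 − 1.354)/0.0592 = 9.426, so Q = 2.66 × 10^9.
With Q = [Cr³⁺]/[Ag⁺]^3 and the known concentrations, [Ag⁺]^3 in the denominator gives [Ag⁺] = 5.6 × 10^-5 M.

5.6 × 10^-5 M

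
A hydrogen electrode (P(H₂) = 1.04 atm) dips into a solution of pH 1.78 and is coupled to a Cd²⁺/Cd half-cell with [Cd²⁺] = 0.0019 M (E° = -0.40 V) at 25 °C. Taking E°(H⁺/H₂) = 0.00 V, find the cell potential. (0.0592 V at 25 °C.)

0.37 V

The hydrogen couple is the cathode, so E°_cell = 0.40 V; n = 2.
[H⁺] = 10^(−1.78) = 0.017 M, and Q = [Cd²⁺]·P(H₂) / [H⁺]^2 = 7.17.
E = E° − (0.0592/2) log Q = 0.40 − (0.0592/2)(0.856) = 0.375 V.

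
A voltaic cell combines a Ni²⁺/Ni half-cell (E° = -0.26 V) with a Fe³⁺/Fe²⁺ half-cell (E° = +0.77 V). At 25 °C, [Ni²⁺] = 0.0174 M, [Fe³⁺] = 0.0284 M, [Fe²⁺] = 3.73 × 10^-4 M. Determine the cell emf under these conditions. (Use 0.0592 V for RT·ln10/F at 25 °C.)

The Fe³⁺/Fe²⁺ couple has the higher reduction potential and acts as the cathode, so E°_cell = +0.77 − (-0.26) = 1.03 V.
Balancing electrons gives n = 2; the reaction quotient is Q = [Ni²⁺]·[Fe²⁺]^2/[Fe³⁺]^2 = 3 × 10^-6.
At 25 °C, E = E° − (0.0592/n) log Q = 1.03 − (0.0592/2)(-5.523) = 1.030 + 0.163 = 1.193 V.

1.19 V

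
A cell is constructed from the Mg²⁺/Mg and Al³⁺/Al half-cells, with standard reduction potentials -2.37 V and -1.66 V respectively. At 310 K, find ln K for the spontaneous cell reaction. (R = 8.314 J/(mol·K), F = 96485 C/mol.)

ln K = 159.5

E°_cell = -1.66 − (-2.37) = 0.71 V, with n = 6 electrons transferred.
At equilibrium E = 0, so the Nernst equation gives ln K = nFE°/RT = (6)(96485)(0.71)/((8.314)(310)) = 159.48.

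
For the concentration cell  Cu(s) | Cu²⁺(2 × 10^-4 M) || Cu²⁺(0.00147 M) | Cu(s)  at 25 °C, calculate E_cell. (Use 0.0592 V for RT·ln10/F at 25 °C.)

0.026 V

Both half-cells are Cu²⁺/Cu, so E°_cell = 0. The concentrated side is the cathode; the cell reaction moves Cu²⁺ from high to low concentration with n = 2.
Q = [Cu²⁺]_dilute/[Cu²⁺]_conc = 2 × 10^-4/0.00147 = 0.136.
E = 0 − (0.0592/2) log Q = −(0.0592/2)(-0.866) = 0.0256 V.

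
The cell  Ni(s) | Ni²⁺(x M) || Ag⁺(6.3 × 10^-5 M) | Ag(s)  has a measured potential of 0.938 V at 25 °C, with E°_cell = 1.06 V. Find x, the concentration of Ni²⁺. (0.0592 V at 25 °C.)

From the Nernst equation, log Q = n(E° − E)/0.0592 = 2(1.06 − 0.938)/0.0592 = 4.122, so Q = 1.32 × 10^4.
With Q = [Ni²⁺]/[Ag⁺]^2 and the known concentrations, [Ni²⁺] in the numerator gives [Ni²⁺] = 5.3 × 10^-5 M.

5.3 × 10^-5 M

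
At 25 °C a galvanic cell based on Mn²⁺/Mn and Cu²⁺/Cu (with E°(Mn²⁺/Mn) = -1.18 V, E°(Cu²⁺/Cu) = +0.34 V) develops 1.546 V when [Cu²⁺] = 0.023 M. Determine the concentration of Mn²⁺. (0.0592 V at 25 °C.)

0.003 M

From the Nernst equation, log Q = n(E° − E)/0.0592 = 2(1.52 − 1.546)/0.0592 = -0.878, so Q = 0.132.
With Q = [Mn²⁺]/[Cu²⁺] and the known concentrations, [Mn²⁺] in the numerator gives [Mn²⁺] = 0.003 M.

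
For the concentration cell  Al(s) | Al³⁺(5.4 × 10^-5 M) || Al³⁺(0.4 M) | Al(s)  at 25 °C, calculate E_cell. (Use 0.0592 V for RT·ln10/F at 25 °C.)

Both half-cells are Al³⁺/Al, so E°_cell = 0. The concentrated side is the cathode; the cell reaction moves Al³⁺ from high to low concentration with n = 3.
Q = [Al³⁺]_dilute/[Al³⁺]_conc = 5.4 × 10^-5/0.4 = 1.35 × 10^-4.
E = 0 − (0.0592/3) log Q = −(0.0592/3)(-3.870) = 0.0764 V.

0.076 V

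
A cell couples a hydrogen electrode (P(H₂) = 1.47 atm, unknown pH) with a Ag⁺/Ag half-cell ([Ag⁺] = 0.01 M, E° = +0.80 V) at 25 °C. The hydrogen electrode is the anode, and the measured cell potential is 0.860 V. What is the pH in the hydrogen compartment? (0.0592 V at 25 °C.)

E°_cell = 0.80 V and n = 2.
log Q = n(E° − E)/0.0592 = 2×(0.80 − 0.860)/0.0592 = -2.027.
With Q = [H⁺]^2 / ([Ag⁺]^2·P(H₂)), solving for [H⁺] gives log[H⁺] = -2.930, so pH = 2.93.

pH = 2.93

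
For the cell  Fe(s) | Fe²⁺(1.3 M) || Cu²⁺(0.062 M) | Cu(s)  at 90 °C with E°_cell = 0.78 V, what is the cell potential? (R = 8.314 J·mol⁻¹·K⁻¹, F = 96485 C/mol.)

Balancing electrons gives n = 2; the reaction quotient is Q = [Fe²⁺]/[Cu²⁺] = 21.0.
E = E° − (RT/nF) ln Q = 0.78 − (8.314×363)/(2×96485) × (3.043) = 0.780 − 0.048 = 0.732 V.

0.732 V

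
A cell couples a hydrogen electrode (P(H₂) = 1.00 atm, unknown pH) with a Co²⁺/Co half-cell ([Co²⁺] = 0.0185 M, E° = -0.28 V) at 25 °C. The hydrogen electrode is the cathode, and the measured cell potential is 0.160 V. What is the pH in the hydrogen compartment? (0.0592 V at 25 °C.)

pH = 2.89

E°_cell = 0.28 V and n = 2.
log Q = n(E° − E)/0.0592 = 2×(0.28 − 0.160)/0.0592 = 4.054.
With Q = [Co²⁺]·P(H₂) / [H⁺]^2, solving for [H⁺] gives log[H⁺] = -2.893, so pH = 2.89.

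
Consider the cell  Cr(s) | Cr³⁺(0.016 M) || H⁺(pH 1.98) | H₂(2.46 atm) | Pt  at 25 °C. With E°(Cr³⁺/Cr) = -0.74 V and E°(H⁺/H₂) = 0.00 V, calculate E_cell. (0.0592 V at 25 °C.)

0.65 V

The hydrogen couple is the cathode, so E°_cell = 0.74 V; n = 6.
[H⁺] = 10^(−1.98) = 0.010 M, and Q = [Cr³⁺]^2·P(H₂)^3 / [H⁺]^6 = 2.89 × 10^9.
E = E° − (0.0592/6) log Q = 0.74 − (0.0592/6)(9.461) = 0.647 V.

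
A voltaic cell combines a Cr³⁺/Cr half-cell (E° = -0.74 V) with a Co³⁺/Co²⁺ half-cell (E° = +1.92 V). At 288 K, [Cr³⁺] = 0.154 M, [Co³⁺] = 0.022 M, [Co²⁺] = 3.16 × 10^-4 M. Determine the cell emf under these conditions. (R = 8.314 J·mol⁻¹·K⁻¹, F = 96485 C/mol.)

The Co³⁺/Co²⁺ couple has the higher reduction potential and acts as the cathode, so E°_cell = +1.92 − (-0.74) = 2.66 V.
Balancing electrons gives n = 3; the reaction quotient is Q = [Cr³⁺]·[Co²⁺]^3/[Co³⁺]^3 = 4.56 × 10^-7.
E = E° − (RT/nF) ln Q = 2.66 − (8.314×288)/(3×96485) × (-14.600) = 2.660 + 0.121 = 2.781 V.

2.78 V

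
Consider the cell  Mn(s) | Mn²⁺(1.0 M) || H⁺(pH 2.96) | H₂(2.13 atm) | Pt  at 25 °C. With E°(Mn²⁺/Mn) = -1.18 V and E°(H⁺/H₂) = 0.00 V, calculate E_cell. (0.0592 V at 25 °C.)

The hydrogen couple is the cathode, so E°_cell = 1.18 V; n = 2.
[H⁺] = 10^(−2.96) = 0.0011 M, and Q = [Mn²⁺]·P(H₂) / [H⁺]^2 = 1.77 × 10^6.
E = E° − (0.0592/2) log Q = 1.18 − (0.0592/2)(6.248) = 0.995 V.

1.00 V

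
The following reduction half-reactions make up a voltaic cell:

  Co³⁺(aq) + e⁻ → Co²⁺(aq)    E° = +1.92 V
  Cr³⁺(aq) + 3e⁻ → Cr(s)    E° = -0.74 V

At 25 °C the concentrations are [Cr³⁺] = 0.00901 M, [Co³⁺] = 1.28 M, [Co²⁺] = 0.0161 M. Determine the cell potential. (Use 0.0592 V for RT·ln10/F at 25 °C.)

2.81 V

The Co³⁺/Co²⁺ couple has the higher reduction potential and acts as the cathode, so E°_cell = +1.92 − (-0.74) = 2.66 V.
Balancing electrons gives n = 3; the reaction quotient is Q = [Cr³⁺]·[Co²⁺]^3/[Co³⁺]^3 = 1.79 × 10^-8.
At 25 °C, E = E° − (0.0592/n) log Q = 2.66 − (0.0592/3)(-7.746) = 2.660 + 0.153 = 2.813 V.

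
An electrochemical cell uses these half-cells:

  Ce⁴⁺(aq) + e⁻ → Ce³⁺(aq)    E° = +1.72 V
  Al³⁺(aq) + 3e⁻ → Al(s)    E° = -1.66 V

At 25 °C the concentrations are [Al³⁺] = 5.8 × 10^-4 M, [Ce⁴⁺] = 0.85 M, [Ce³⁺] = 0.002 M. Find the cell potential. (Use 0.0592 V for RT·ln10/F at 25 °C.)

3.60 V

The Ce⁴⁺/Ce³⁺ couple has the higher reduction potential and acts as the cathode, so E°_cell = +1.72 − (-1.66) = 3.38 V.
Balancing electrons gives n = 3; the reaction quotient is Q = [Al³⁺]·[Ce³⁺]^3/[Ce⁴⁺]^3 = 7.56 × 10^-12.
At 25 °C, E = E° − (0.0592/n) log Q = 3.38 − (0.0592/3)(-11.122) = 3.380 + 0.219 = 3.599 V.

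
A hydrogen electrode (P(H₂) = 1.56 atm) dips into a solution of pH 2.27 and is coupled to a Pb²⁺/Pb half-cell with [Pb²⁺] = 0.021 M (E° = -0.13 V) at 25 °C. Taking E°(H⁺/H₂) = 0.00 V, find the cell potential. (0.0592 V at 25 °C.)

The hydrogen couple is the cathode, so E°_cell = 0.13 V; n = 2.
[H⁺] = 10^(−2.27) = 0.0054 M, and Q = [Pb²⁺]·P(H₂) / [H⁺]^2 = 1140.
E = E° − (0.0592/2) log Q = 0.13 − (0.0592/2)(3.055) = 0.040 V.

0.040 V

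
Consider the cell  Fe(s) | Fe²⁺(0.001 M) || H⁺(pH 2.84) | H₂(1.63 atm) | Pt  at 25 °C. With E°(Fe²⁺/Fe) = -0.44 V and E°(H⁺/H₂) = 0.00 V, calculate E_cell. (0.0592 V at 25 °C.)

0.35 V

The hydrogen couple is the cathode, so E°_cell = 0.44 V; n = 2.
[H⁺] = 10^(−2.84) = 0.0014 M, and Q = [Fe²⁺]·P(H₂) / [H⁺]^2 = 780.
E = E° − (0.0592/2) log Q = 0.44 − (0.0592/2)(2.892) = 0.354 V.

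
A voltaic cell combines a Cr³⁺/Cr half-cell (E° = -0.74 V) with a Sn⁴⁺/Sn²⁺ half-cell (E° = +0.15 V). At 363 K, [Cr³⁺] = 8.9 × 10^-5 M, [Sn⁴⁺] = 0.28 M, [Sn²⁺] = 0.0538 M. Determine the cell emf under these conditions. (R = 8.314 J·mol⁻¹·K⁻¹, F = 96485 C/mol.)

1.01 V

The Sn⁴⁺/Sn²⁺ couple has the higher reduction potential and acts as the cathode, so E°_cell = +0.15 − (-0.74) = 0.89 V.
Balancing electrons gives n = 6; the reaction quotient is Q = [Cr³⁺]^2·[Sn²⁺]^3/[Sn⁴⁺]^3 = 5.62 × 10^-11.
E = E° − (RT/nF) ln Q = 0.89 − (8.314×363)/(6×96485) × (-23.602) = 0.890 + 0.123 = 1.013 V.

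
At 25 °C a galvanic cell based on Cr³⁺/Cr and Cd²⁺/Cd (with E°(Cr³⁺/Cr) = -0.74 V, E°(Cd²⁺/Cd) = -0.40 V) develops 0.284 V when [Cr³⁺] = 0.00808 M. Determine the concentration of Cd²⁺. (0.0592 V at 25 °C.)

5.2 × 10^-4 M

From the Nernst equation, log Q = n(E° − E)/0.0592 = 6(0.34 − 0.284)/0.0592 = 5.676, so Q = 4.74 × 10^5.
With Q = [Cr³⁺]^2/[Cd²⁺]^3 and the known concentrations, [Cd²⁺]^3 in the denominator gives [Cd²⁺] = 5.2 × 10^-4 M.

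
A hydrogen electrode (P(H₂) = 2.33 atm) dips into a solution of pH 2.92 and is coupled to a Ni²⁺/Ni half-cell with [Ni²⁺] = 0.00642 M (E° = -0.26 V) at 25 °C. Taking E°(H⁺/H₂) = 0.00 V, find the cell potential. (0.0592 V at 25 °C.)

0.14 V

The hydrogen couple is the cathode, so E°_cell = 0.26 V; n = 2.
[H⁺] = 10^(−2.92) = 0.0012 M, and Q = [Ni²⁺]·P(H₂) / [H⁺]^2 = 1.03 × 10^4.
E = E° − (0.0592/2) log Q = 0.26 − (0.0592/2)(4.015) = 0.141 V.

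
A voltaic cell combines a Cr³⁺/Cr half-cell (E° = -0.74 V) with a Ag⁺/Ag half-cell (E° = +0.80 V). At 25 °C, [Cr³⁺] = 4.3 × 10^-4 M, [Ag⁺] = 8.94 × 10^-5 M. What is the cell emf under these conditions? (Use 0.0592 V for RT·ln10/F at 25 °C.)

The Ag⁺/Ag couple has the higher reduction potential and acts as the cathode, so E°_cell = +0.80 − (-0.74) = 1.54 V.
Balancing electrons gives n = 3; the reaction quotient is Q = [Cr³⁺]/[Ag⁺]^3 = 6.02 × 10^8.
At 25 °C, E = E° − (0.0592/n) log Q = 1.54 − (0.0592/3)(8.779) = 1.540 − 0.173 = 1.367 V.

1.37 V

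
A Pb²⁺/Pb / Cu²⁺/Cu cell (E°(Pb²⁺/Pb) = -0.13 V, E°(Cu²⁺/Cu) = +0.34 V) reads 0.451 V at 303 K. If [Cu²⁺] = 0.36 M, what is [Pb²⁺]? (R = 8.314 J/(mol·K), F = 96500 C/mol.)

1.5 M

From the Nernst equation, ln Q = nF(E° − E)/RT = 2×96500×(0.47 − 0.451)/(8.314×303) = 1.456, so Q = 4.29.
With Q = [Pb²⁺]/[Cu²⁺] and the known concentrations, [Pb²⁺] in the numerator gives [Pb²⁺] = 1.5 M.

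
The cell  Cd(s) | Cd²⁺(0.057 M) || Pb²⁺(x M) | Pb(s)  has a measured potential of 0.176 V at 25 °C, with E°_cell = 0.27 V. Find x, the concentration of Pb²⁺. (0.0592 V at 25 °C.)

From the Nernst equation, log Q = n(E° − E)/0.0592 = 2(0.27 − 0.176)/0.0592 = 3.176, so Q = 1500.
With Q = [Cd²⁺]/[Pb²⁺] and the known concentrations, [Pb²⁺] in the denominator gives [Pb²⁺] = 3.8 × 10^-5 M.

3.8 × 10^-5 M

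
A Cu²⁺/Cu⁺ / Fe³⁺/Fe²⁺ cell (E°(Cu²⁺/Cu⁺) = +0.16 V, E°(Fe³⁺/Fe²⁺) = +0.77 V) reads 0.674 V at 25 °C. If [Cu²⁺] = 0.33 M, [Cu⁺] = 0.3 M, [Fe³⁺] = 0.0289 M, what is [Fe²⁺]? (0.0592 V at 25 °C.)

From the Nernst equation, log Q = n(E° − E)/0.0592 = 1(0.61 − 0.674)/0.0592 = -1.081, so Q = 0.0830.
With Q = [Cu²⁺]·[Fe²⁺]/([Cu⁺]·[Fe³⁺]) and the known concentrations, [Fe²⁺] in the numerator gives [Fe²⁺] = 0.0022 M.

0.0022 M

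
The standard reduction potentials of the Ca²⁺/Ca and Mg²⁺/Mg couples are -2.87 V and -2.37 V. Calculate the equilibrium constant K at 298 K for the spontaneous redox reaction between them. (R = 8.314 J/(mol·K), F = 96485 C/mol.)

E°_cell = -2.37 − (-2.87) = 0.50 V, with n = 2 electrons transferred.
At equilibrium E = 0, so the Nernst equation gives ln K = nFE°/RT = (2)(96485)(0.50)/((8.314)(298)) = 38.94.
K = e^38.94 = 8.2 × 10^16.

8.2 × 10^16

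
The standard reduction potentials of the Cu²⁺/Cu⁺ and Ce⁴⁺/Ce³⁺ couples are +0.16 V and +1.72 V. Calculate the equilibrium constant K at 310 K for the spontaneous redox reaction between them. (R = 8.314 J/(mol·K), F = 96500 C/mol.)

E°_cell = +1.72 − (+0.16) = 1.56 V, with n = 1 electron transferred.
At equilibrium E = 0, so the Nernst equation gives ln K = nFE°/RT = (1)(96500)(1.56)/((8.314)(310)) = 58.41.
K = e^58.41 = 2.3 × 10^25.

2.3 × 10^25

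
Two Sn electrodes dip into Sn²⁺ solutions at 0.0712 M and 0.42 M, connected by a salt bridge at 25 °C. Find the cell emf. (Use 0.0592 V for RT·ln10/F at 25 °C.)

0.023 V

Both half-cells are Sn²⁺/Sn, so E°_cell = 0. The concentrated side is the cathode; the cell reaction moves Sn²⁺ from high to low concentration with n = 2.
Q = [Sn²⁺]_dilute/[Sn²⁺]_conc = 0.0712/0.42 = 0.170.
E = 0 − (0.0592/2) log Q = −(0.0592/2)(-0.771) = 0.0228 V.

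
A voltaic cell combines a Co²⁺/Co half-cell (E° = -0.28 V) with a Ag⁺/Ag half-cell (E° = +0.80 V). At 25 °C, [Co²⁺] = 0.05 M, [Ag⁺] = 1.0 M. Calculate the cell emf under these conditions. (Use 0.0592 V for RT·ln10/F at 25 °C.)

1.12 V

The Ag⁺/Ag couple has the higher reduction potential and acts as the cathode, so E°_cell = +0.80 − (-0.28) = 1.08 V.
Balancing electrons gives n = 2; the reaction quotient is Q = [Co²⁺]/[Ag⁺]^2 = 0.0500.
At 25 °C, E = E° − (0.0592/n) log Q = 1.08 − (0.0592/2)(-1.301) = 1.080 + 0.039 = 1.119 V.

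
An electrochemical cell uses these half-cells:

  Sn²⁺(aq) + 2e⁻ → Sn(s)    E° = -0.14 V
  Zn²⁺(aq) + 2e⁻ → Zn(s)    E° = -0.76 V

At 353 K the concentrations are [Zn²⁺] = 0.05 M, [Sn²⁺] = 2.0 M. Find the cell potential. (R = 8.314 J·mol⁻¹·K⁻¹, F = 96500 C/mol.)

0.676 V

The Sn²⁺/Sn couple has the higher reduction potential and acts as the cathode, so E°_cell = -0.14 − (-0.76) = 0.62 V.
Balancing electrons gives n = 2; the reaction quotient is Q = [Zn²⁺]/[Sn²⁺] = 0.0250.
E = E° − (RT/nF) ln Q = 0.62 − (8.314×353)/(2×96500) × (-3.689) = 0.620 + 0.056 = 0.676 V.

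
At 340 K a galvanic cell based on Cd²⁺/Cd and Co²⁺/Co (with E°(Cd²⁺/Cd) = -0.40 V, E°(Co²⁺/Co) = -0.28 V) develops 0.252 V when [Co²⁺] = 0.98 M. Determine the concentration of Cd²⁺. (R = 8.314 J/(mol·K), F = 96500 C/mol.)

From the Nernst equation, ln Q = nF(E° − E)/RT = 2×96500×(0.12 − 0.252)/(8.314×340) = -9.012, so Q = 1.22 × 10^-4.
With Q = [Cd²⁺]/[Co²⁺] and the known concentrations, [Cd²⁺] in the numerator gives [Cd²⁺] = 1.2 × 10^-4 M.

1.2 × 10^-4 M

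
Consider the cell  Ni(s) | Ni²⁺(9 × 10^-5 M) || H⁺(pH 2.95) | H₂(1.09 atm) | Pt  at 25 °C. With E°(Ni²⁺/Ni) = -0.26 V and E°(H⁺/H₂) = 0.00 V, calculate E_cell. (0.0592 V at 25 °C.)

0.20 V

The hydrogen couple is the cathode, so E°_cell = 0.26 V; n = 2.
[H⁺] = 10^(−2.95) = 0.0011 M, and Q = [Ni²⁺]·P(H₂) / [H⁺]^2 = 77.9.
E = E° − (0.0592/2) log Q = 0.26 − (0.0592/2)(1.892) = 0.204 V.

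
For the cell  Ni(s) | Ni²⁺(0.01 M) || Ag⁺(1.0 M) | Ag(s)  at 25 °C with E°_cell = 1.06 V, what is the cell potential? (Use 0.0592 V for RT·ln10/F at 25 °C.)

1.12 V

Balancing electrons gives n = 2; the reaction quotient is Q = [Ni²⁺]/[Ag⁺]^2 = 0.0100.
At 25 °C, E = E° − (0.0592/n) log Q = 1.06 − (0.0592/2)(-2.000) = 1.060 + 0.059 = 1.119 V.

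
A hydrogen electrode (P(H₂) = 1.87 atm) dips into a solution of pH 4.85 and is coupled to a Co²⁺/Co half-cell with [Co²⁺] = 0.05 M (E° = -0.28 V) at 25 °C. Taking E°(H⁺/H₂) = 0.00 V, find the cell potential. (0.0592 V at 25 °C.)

The hydrogen couple is the cathode, so E°_cell = 0.28 V; n = 2.
[H⁺] = 10^(−4.85) = 1.4 × 10^-5 M, and Q = [Co²⁺]·P(H₂) / [H⁺]^2 = 4.69 × 10^8.
E = E° − (0.0592/2) log Q = 0.28 − (0.0592/2)(8.671) = 0.023 V.

0.023 V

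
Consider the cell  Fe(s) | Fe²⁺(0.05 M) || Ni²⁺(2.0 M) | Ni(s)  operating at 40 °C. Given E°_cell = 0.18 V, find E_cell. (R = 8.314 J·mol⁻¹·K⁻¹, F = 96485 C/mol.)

Balancing electrons gives n = 2; the reaction quotient is Q = [Fe²⁺]/[Ni²⁺] = 0.0250.
E = E° − (RT/nF) ln Q = 0.18 − (8.314×313)/(2×96485) × (-3.689) = 0.180 + 0.050 = 0.230 V.

0.230 V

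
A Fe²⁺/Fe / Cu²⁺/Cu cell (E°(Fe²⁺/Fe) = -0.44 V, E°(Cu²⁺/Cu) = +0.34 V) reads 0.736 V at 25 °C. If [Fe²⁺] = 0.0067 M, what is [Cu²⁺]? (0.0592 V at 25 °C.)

From the Nernst equation, log Q = n(E° − E)/0.0592 = 2(0.78 − 0.736)/0.0592 = 1.486, so Q = 30.7.
With Q = [Fe²⁺]/[Cu²⁺] and the known concentrations, [Cu²⁺] in the denominator gives [Cu²⁺] = 2.2 × 10^-4 M.

2.2 × 10^-4 M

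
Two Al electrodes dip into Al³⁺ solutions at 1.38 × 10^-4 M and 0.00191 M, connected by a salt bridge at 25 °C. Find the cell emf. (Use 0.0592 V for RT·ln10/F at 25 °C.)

Both half-cells are Al³⁺/Al, so E°_cell = 0. The concentrated side is the cathode; the cell reaction moves Al³⁺ from high to low concentration with n = 3.
Q = [Al³⁺]_dilute/[Al³⁺]_conc = 1.38 × 10^-4/0.00191 = 0.0723.
E = 0 − (0.0592/3) log Q = −(0.0592/3)(-1.141) = 0.0225 V.

0.023 V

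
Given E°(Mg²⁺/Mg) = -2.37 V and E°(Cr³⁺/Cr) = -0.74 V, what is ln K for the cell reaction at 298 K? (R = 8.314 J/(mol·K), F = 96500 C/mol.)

ln K = 380.9

E°_cell = -0.74 − (-2.37) = 1.63 V, with n = 6 electrons transferred.
At equilibrium E = 0, so the Nernst equation gives ln K = nFE°/RT = (6)(96500)(1.63)/((8.314)(298)) = 380.93.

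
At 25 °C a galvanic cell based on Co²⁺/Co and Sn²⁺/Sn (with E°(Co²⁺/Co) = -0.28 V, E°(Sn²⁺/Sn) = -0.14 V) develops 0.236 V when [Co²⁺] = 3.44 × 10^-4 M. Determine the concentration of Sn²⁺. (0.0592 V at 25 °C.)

0.6 M

From the Nernst equation, log Q = n(E° − E)/0.0592 = 2(0.14 − 0.236)/0.0592 = -3.243, so Q = 5.71 × 10^-4.
With Q = [Co²⁺]/[Sn²⁺] and the known concentrations, [Sn²⁺] in the denominator gives [Sn²⁺] = 0.6 M.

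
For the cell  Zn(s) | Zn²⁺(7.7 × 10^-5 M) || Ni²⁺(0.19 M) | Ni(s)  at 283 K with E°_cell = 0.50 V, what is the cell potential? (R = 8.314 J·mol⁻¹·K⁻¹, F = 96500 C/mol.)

0.595 V

Balancing electrons gives n = 2; the reaction quotient is Q = [Zn²⁺]/[Ni²⁺] = 4.05 × 10^-4.
E = E° − (RT/nF) ln Q = 0.50 − (8.314×283)/(2×96500) × (-7.811) = 0.500 + 0.095 = 0.595 V.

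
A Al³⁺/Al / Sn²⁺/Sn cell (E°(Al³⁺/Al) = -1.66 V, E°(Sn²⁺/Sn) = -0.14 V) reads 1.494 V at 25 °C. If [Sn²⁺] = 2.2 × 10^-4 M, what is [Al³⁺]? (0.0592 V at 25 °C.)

From the Nernst equation, log Q = n(E° − E)/0.0592 = 6(1.52 − 1.494)/0.0592 = 2.635, so Q = 432.
With Q = [Al³⁺]^2/[Sn²⁺]^3 and the known concentrations, [Al³⁺]^2 in the numerator gives [Al³⁺] = 6.8 × 10^-5 M.

6.8 × 10^-5 M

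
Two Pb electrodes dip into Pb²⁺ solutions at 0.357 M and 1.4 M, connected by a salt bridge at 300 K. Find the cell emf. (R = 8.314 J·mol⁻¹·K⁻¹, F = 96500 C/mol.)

0.018 V

Both half-cells are Pb²⁺/Pb, so E°_cell = 0. The concentrated side is the cathode; the cell reaction moves Pb²⁺ from high to low concentration with n = 2.
Q = [Pb²⁺]_dilute/[Pb²⁺]_conc = 0.357/1.4 = 0.255.
E = 0 − (RT/nF) ln Q = −((8.314×300)/(2×96500))(-1.366) = 0.0177 V.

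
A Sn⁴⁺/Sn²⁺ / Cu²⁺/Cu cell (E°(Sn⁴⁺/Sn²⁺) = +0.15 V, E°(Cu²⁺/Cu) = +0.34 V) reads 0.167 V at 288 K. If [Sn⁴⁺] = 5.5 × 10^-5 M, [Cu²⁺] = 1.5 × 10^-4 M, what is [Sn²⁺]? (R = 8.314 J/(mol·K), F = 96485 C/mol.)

0.057 M

From the Nernst equation, ln Q = nF(E° − E)/RT = 2×96485×(0.19 − 0.167)/(8.314×288) = 1.854, so Q = 6.38.
With Q = [Sn⁴⁺]/([Sn²⁺]·[Cu²⁺]) and the known concentrations, [Sn²⁺] in the denominator gives [Sn²⁺] = 0.057 M.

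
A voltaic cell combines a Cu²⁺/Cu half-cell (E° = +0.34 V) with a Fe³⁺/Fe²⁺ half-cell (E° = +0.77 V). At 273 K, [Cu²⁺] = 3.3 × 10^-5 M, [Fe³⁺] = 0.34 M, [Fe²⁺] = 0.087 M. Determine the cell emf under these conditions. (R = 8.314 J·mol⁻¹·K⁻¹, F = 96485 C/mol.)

The Fe³⁺/Fe²⁺ couple has the higher reduction potential and acts as the cathode, so E°_cell = +0.77 − (+0.34) = 0.43 V.
Balancing electrons gives n = 2; the reaction quotient is Q = [Cu²⁺]·[Fe²⁺]^2/[Fe³⁺]^2 = 2.16 × 10^-6.
E = E° − (RT/nF) ln Q = 0.43 − (8.314×273)/(2×96485) × (-13.045) = 0.430 + 0.153 = 0.583 V.

0.583 V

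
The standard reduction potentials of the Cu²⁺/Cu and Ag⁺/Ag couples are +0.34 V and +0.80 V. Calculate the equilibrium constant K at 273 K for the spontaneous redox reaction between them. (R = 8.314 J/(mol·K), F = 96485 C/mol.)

9.7 × 10^16

E°_cell = +0.80 − (+0.34) = 0.46 V, with n = 2 electrons transferred.
At equilibrium E = 0, so the Nernst equation gives ln K = nFE°/RT = (2)(96485)(0.46)/((8.314)(273)) = 39.11.
K = e^39.11 = 9.7 × 10^16.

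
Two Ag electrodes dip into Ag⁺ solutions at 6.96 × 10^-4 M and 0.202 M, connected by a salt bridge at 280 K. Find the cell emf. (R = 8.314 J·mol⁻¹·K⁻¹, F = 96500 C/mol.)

0.14 V

Both half-cells are Ag⁺/Ag, so E°_cell = 0. The concentrated side is the cathode; the cell reaction moves Ag⁺ from high to low concentration with n = 1.
Q = [Ag⁺]_dilute/[Ag⁺]_conc = 6.96 × 10^-4/0.202 = 0.00345.
E = 0 − (RT/nF) ln Q = −((8.314×280)/(1×96500))(-5.671) = 0.1368 V.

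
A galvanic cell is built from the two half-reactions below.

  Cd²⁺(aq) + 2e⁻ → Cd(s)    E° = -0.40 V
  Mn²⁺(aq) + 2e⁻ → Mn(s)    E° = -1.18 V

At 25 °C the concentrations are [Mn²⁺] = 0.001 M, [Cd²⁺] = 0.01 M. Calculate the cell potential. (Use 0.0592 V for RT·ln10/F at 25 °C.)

The Cd²⁺/Cd couple has the higher reduction potential and acts as the cathode, so E°_cell = -0.40 − (-1.18) = 0.78 V.
Balancing electrons gives n = 2; the reaction quotient is Q = [Mn²⁺]/[Cd²⁺] = 0.100.
At 25 °C, E = E° − (0.0592/n) log Q = 0.78 − (0.0592/2)(-1.000) = 0.780 + 0.030 = 0.810 V.

0.810 V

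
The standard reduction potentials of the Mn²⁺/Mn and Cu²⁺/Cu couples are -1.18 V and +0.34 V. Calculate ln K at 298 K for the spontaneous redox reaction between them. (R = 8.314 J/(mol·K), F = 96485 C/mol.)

E°_cell = +0.34 − (-1.18) = 1.52 V, with n = 2 electrons transferred.
At equilibrium E = 0, so the Nernst equation gives ln K = nFE°/RT = (2)(96485)(1.52)/((8.314)(298)) = 118.39.

ln K = 118.4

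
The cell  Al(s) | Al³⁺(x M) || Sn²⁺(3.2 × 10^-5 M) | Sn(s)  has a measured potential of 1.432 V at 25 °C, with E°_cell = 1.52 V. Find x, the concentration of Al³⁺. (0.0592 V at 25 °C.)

From the Nernst equation, log Q = n(E° − E)/0.0592 = 6(1.52 − 1.432)/0.0592 = 8.919, so Q = 8.3 × 10^8.
With Q = [Al³⁺]^2/[Sn²⁺]^3 and the known concentrations, [Al³⁺]^2 in the numerator gives [Al³⁺] = 0.0052 M.

0.0052 M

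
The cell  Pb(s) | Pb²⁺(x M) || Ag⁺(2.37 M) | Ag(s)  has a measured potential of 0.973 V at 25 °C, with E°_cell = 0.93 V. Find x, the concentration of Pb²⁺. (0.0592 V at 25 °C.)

From the Nernst equation, log Q = n(E° − E)/0.0592 = 2(0.93 − 0.973)/0.0592 = -1.453, so Q = 0.0353.
With Q = [Pb²⁺]/[Ag⁺]^2 and the known concentrations, [Pb²⁺] in the numerator gives [Pb²⁺] = 0.2 M.

0.2 M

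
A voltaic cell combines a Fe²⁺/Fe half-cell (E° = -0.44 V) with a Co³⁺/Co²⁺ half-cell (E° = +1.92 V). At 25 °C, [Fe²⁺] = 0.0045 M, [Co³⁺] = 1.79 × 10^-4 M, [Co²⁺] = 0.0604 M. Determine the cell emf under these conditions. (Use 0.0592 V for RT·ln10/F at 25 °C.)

2.28 V

The Co³⁺/Co²⁺ couple has the higher reduction potential and acts as the cathode, so E°_cell = +1.92 − (-0.44) = 2.36 V.
Balancing electrons gives n = 2; the reaction quotient is Q = [Fe²⁺]·[Co²⁺]^2/[Co³⁺]^2 = 512.
At 25 °C, E = E° − (0.0592/n) log Q = 2.36 − (0.0592/2)(2.710) = 2.360 − 0.080 = 2.280 V.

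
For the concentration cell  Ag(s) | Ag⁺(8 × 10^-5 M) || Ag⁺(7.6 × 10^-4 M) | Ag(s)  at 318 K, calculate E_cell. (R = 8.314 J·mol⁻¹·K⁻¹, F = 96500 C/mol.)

0.062 V

Both half-cells are Ag⁺/Ag, so E°_cell = 0. The concentrated side is the cathode; the cell reaction moves Ag⁺ from high to low concentration with n = 1.
Q = [Ag⁺]_dilute/[Ag⁺]_conc = 8 × 10^-5/7.6 × 10^-4 = 0.105.
E = 0 − (RT/nF) ln Q = −((8.314×318)/(1×96500))(-2.251) = 0.0617 V.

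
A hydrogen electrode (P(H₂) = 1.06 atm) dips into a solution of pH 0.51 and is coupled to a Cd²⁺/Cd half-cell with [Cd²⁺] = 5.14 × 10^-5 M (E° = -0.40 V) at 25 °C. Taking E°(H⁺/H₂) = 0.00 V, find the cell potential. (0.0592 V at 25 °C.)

The hydrogen couple is the cathode, so E°_cell = 0.40 V; n = 2.
[H⁺] = 10^(−0.51) = 0.31 M, and Q = [Cd²⁺]·P(H₂) / [H⁺]^2 = 5.71 × 10^-4.
E = E° − (0.0592/2) log Q = 0.40 − (0.0592/2)(-3.244) = 0.496 V.

0.50 V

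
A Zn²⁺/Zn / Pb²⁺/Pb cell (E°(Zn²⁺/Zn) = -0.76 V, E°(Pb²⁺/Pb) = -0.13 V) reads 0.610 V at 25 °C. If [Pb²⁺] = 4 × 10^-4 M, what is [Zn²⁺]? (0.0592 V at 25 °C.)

0.0019 M

From the Nernst equation, log Q = n(E° − E)/0.0592 = 2(0.63 − 0.610)/0.0592 = 0.676, so Q = 4.74.
With Q = [Zn²⁺]/[Pb²⁺] and the known concentrations, [Zn²⁺] in the numerator gives [Zn²⁺] = 0.0019 M.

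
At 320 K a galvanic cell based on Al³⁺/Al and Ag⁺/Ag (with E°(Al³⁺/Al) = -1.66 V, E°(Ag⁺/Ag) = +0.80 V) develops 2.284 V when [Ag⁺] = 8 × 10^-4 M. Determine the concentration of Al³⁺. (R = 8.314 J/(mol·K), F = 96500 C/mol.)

0.11 M

From the Nernst equation, ln Q = nF(E° − E)/RT = 3×96500×(2.46 − 2.284)/(8.314×320) = 19.151, so Q = 2.08 × 10^8.
With Q = [Al³⁺]/[Ag⁺]^3 and the known concentrations, [Al³⁺] in the numerator gives [Al³⁺] = 0.11 M.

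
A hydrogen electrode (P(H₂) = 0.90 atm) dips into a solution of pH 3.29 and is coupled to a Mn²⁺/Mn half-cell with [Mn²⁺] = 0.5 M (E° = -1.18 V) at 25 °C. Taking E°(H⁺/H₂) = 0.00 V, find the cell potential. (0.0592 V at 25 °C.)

1.00 V

The hydrogen couple is the cathode, so E°_cell = 1.18 V; n = 2.
[H⁺] = 10^(−3.29) = 5.1 × 10^-4 M, and Q = [Mn²⁺]·P(H₂) / [H⁺]^2 = 1.71 × 10^6.
E = E° − (0.0592/2) log Q = 1.18 − (0.0592/2)(6.233) = 0.996 V.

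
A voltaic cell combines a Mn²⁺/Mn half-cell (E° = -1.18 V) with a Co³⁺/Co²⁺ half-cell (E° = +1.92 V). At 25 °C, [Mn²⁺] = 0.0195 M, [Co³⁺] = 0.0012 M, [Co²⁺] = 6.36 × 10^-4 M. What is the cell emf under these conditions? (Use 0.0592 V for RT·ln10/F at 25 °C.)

The Co³⁺/Co²⁺ couple has the higher reduction potential and acts as the cathode, so E°_cell = +1.92 − (-1.18) = 3.10 V.
Balancing electrons gives n = 2; the reaction quotient is Q = [Mn²⁺]·[Co²⁺]^2/[Co³⁺]^2 = 0.00548.
At 25 °C, E = E° − (0.0592/n) log Q = 3.10 − (0.0592/2)(-2.261) = 3.100 + 0.067 = 3.167 V.

3.17 V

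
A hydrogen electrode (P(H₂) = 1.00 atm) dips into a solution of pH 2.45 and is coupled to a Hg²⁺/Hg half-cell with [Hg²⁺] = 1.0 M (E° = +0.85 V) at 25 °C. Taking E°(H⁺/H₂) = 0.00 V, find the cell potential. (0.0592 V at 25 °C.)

1.00 V

The Hg²⁺/Hg couple is the cathode, so E°_cell = 0.85 V; n = 2.
[H⁺] = 10^(−2.45) = 0.0035 M, and Q = [H⁺]^2 / ([Hg²⁺]·P(H₂)) = 1.26 × 10^-5.
E = E° − (0.0592/2) log Q = 0.85 − (0.0592/2)(-4.900) = 0.995 V.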